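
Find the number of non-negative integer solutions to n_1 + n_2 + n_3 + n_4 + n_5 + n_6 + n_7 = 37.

Stars and bars with 37 stars and 6 bars:
C(37+7-1, 7-1) = C(43,6).

Final answer: C(43,6) = 6096454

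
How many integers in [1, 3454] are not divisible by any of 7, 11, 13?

|div by 7|=493, |div by 11|=314, |div by 13|=265.
|div by 7&11|=44, |div by 7&13|=37, |div by 11&13|=24, |div by all|=3.
By inclusion-exclusion, divisible by at least one: 493+314+265-44-37-24+3 = 970.
Not divisible by any: 3454 - 970.

Final answer: 2484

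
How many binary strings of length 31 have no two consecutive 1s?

A valid string ends in 0 (append to any length-(n-1) valid string) or in 01 (append to any length-(n-2) valid string), so a(n) = a(n-1) + a(n-2) with a(1)=2, a(2)=3.
Computing successive values: a(1)=2, a(2)=3, a(3)=5, a(4)=8, a(5)=13, a(6)=21, a(7)=34, a(8)=55, a(9)=89, a(10)=144, a(11)=233, a(12)=377, a(13)=610, a(14)=987, a(15)=1597, a(16)=2584, a(17)=4181, a(18)=6765, a(19)=10946, a(20)=17711, a(21)=28657, a(22)=46368, a(23)=75025, a(24)=121393, a(25)=196418, a(26)=317811, a(27)=514229, a(28)=832040, a(29)=1346269, a(30)=2178309, a(31)=3524578.

Final answer: 3524578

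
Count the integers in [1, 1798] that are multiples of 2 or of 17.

Multiples of 2: 899. Multiples of 17: 105. Of both (lcm=34): 52.
By inclusion-exclusion: 899 + 105 - 52.

Final answer: 952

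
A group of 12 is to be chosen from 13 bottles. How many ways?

C(13,12) = 13!/(12! x 1!).

Final answer: \binom{13}{12} = 13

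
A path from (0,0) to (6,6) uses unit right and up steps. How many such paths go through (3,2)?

Paths (0,0)->(3,2): C(5,2) = 10.
Paths (3,2)->(6,6): C(7,4) = 35.
By multiplication principle: 10 x 35.

Final answer: 350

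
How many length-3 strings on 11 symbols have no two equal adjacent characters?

Let g(n) count such strings. g(1) = 11, and each valid string of length n-1 extends in 10 ways (any symbol but the last), so g(n) = 10 g(n-1).
Total: g(3) = 11 x 10^2.

Final answer: 11 x 10^{2} = 1100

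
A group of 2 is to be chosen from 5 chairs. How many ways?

C(5,2) = 5!/(2! x (5-2)!).

Final answer: C(5,2) = 10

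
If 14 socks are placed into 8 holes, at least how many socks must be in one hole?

By the pigeonhole principle: ceiling(14/8).

Final answer: 2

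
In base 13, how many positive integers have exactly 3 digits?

Leading digit: 12 options (nonzero). Other 2 digit(s): 13 options each.
Total: 12 x 13^2.

Final answer: 2028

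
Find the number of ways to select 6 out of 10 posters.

C(10,6) = 10!/(6! x 4!).

Final answer: \binom{10}{6} = 210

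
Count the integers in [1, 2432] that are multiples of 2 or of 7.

Multiples of 2: 1216. Multiples of 7: 347. Of both (lcm=14): 173.
By inclusion-exclusion: 1216 + 347 - 173.

Final answer: 1390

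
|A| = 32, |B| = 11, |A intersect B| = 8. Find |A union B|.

|A union B| = |A| + |B| - |A intersect B| = 32 + 11 - 8.

Final answer: 35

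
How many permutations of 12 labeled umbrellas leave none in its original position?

D(n) = (n-1)(D(n-1) + D(n-2)), D(0)=1, D(1)=0.
D(2) = 1 x (0 + 1) = 1
D(3) = 2 x (1 + 0) = 2
D(4) = 3 x (2 + 1) = 9
D(5) = 4 x (9 + 2) = 44
D(6) = 5 x (44 + 9) = 265
D(7) = 6 x (265 + 44) = 1854
D(8) = 7 x (1854 + 265) = 14833
D(9) = 8 x (14833 + 1854) = 133496
D(10) = 9 x (133496 + 14833) = 1334961
D(11) = 10 x (1334961 + 133496) = 14684570
D(12) = 11 x (D(11) + D(10)) = 11 x (14684570 + 1334961)

Final answer: D(12) = 176214841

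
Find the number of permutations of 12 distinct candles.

The number of ways to arrange 12 distinct objects is 12!.

Final answer: 12! = 479001600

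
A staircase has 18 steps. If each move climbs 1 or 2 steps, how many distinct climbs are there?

Let f(n) be the number of climbs. Removing the last move (1 or 2 steps) gives f(n) = f(n-1) + f(n-2); base cases f(1)=1, f(2)=2.
Iterating the recurrence: f(1)=1, f(2)=2, f(3)=3, f(4)=5, f(5)=8, f(6)=13, f(7)=21, f(8)=34, f(9)=55, f(10)=89, f(11)=144, f(12)=233, f(13)=377, f(14)=610, f(15)=987, f(16)=1597, f(17)=2584, f(18)=4181.

Final answer: 4181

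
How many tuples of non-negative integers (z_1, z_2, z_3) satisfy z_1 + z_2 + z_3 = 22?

Stars and bars with 22 stars and 2 bars:
C(22+3-1, 3-1) = C(24,2).

Final answer: C(24,2) = 276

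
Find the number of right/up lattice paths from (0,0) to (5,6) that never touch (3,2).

Total paths to (5,6): C(11,6) = 462.
Paths through (3,2): C(5,2) x C(6,4) = 150.
Avoiding (3,2): 462 - 150.

Final answer: 312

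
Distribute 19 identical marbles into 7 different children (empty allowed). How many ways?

Stars and bars: C(n+k-1, k-1) = C(25,6).

Final answer: C(25,6) = 177100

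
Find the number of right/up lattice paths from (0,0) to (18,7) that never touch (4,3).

Total paths to (18,7): C(25,7) = 480700.
Paths through (4,3): C(7,3) x C(18,4) = 107100.
Avoiding (4,3): 480700 - 107100.

Final answer: 373600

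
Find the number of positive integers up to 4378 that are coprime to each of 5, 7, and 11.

|div by 5|=875, |div by 7|=625, |div by 11|=398.
|div by 5&7|=125, |div by 5&11|=79, |div by 7&11|=56, |div by all|=11.
By inclusion-exclusion, divisible by at least one: 875+625+398-125-79-56+11 = 1649.
Not divisible by any: 4378 - 1649.

Final answer: 2729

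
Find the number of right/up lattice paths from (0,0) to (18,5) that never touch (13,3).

Total paths to (18,5): C(23,5) = 33649.
Paths through (13,3): C(16,3) x C(7,2) = 11760.
Avoiding (13,3): 33649 - 11760.

Final answer: 21889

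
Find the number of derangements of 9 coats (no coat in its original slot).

D(n) = (n-1)(D(n-1) + D(n-2)), D(0)=1, D(1)=0.
D(2) = 1 x (0 + 1) = 1
D(3) = 2 x (1 + 0) = 2
D(4) = 3 x (2 + 1) = 9
D(5) = 4 x (9 + 2) = 44
D(6) = 5 x (44 + 9) = 265
D(7) = 6 x (265 + 44) = 1854
D(8) = 7 x (1854 + 265) = 14833
D(9) = 8 x (D(8) + D(7)) = 8 x (14833 + 1854)

Final answer: D(9) = 133496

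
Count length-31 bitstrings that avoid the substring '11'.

Classify by the final bit: ...0 gives a(n-1) strings, ...01 gives a(n-2) strings. Thus a(n) = a(n-1) + a(n-2) with a(1)=2, a(2)=3.
Building up term by term: a(1)=2, a(2)=3, a(3)=5, a(4)=8, a(5)=13, a(6)=21, a(7)=34, a(8)=55, a(9)=89, a(10)=144, a(11)=233, a(12)=377, a(13)=610, a(14)=987, a(15)=1597, a(16)=2584, a(17)=4181, a(18)=6765, a(19)=10946, a(20)=17711, a(21)=28657, a(22)=46368, a(23)=75025, a(24)=121393, a(25)=196418, a(26)=317811, a(27)=514229, a(28)=832040, a(29)=1346269, a(30)=2178309, a(31)=3524578.

Final answer: 3524578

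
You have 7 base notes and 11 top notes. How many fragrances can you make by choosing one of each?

By the multiplication principle: 7 x 11.

Final answer: 77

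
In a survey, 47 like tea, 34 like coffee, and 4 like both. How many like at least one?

|A union B| = |A| + |B| - |A intersect B| = 47 + 34 - 4.

Final answer: 77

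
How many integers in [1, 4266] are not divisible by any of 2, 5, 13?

|div by 2|=2133, |div by 5|=853, |div by 13|=328.
|div by 2&5|=426, |div by 2&13|=164, |div by 5&13|=65, |div by all|=32.
By inclusion-exclusion, divisible by at least one: 2133+853+328-426-164-65+32 = 2691.
Not divisible by any: 4266 - 2691.

Final answer: 1575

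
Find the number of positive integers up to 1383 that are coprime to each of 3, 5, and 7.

|div by 3|=461, |div by 5|=276, |div by 7|=197.
|div by 3&5|=92, |div by 3&7|=65, |div by 5&7|=39, |div by all|=13.
By inclusion-exclusion, divisible by at least one: 461+276+197-92-65-39+13 = 751.
Not divisible by any: 1383 - 751.

Final answer: 632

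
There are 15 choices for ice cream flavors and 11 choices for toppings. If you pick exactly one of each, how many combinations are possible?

By the multiplication principle: 15 x 11.

Final answer: 165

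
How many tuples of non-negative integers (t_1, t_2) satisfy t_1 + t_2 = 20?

Stars and bars with 20 stars and 1 bars:
C(20+2-1, 2-1) = C(21,1).

Final answer: C(21,1) = 21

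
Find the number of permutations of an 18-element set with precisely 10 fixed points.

Choose which 10 elements are fixed: C(18,10) = 43758.
Derange the remaining 8 using D(j) = (j-1)(D(j-1) + D(j-2)), D(0)=1, D(1)=0: D(2)=1, D(3)=2, D(4)=9, D(5)=44, D(6)=265, D(7)=1854, D(8)=14833.
Total: 43758 x 14833.

Final answer: C(18,10) D(8) = 649062414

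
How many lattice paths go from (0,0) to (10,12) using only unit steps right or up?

Each path has 10 right steps and 12 up steps in some order (22 steps total).
Choose which 12 of the 22 steps are up: C(22,12).

Final answer: C(22,12) = 646646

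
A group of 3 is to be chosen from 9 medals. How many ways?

C(9,3) = 9!/(3! x 6!).

Final answer: \binom{9}{3} = 84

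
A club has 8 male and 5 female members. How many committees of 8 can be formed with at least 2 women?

Sum over valid woman counts:
C(5,2)C(8,6) = 280
C(5,3)C(8,5) = 560
C(5,4)C(8,4) = 350
C(5,5)C(8,3) = 56
Total: 280 + 560 + 350 + 56.

Final answer: 1246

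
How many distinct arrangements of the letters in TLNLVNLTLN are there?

Letters (L:4, N:3, T:2, V:1). Total letters: 10.
Permutations = 10!/(4! x 3! x 2!).

Final answer: 12600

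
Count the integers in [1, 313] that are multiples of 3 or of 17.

Multiples of 3: 104. Multiples of 17: 18. Of both (lcm=51): 6.
By inclusion-exclusion: 104 + 18 - 6.

Final answer: 116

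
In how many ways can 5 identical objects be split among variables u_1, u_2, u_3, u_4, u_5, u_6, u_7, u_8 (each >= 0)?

Stars and bars with 5 stars and 7 bars:
C(5+8-1, 8-1) = C(12,7).

Final answer: C(12,7) = 792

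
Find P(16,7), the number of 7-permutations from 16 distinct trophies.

P(16,7) = 16!/(16-7)! = 16!/9!.

Final answer: P(16,7) = 57657600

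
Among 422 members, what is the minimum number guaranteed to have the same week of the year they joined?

There are 52 possible values for week of the year they joined. With 422 members and 52 categories, by pigeonhole: ceiling(422/52).

Final answer: 9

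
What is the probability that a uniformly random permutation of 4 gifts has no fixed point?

Derangements satisfy D(n) = (n-1)(D(n-1) + D(n-2)), starting from D(0)=1, D(1)=0.
Building up: D(2)=1, D(3)=2, D(4)=9.
Total arrangements: 4! = 24.
Probability = D(4)/4! = 3/8.

Final answer: D(4)/4! = 9/24 = 0.375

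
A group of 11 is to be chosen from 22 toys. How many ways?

C(22,11) = 22!/(11! x 11!).

Final answer: \binom{22}{11} = 705432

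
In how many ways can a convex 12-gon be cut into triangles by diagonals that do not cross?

This is counted by the nth Catalan number C_n. Here n = 12 - 2 = 10.
C_n = C(2n,n)/(n+1), so C_{10} = C(20,10)/11 = 184756/11.

Final answer: C_{10} = 16796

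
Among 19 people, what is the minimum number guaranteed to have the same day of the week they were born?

There are 7 possible values for day of the week they were born. With 19 people and 7 categories, by pigeonhole: ceiling(19/7).

Final answer: 3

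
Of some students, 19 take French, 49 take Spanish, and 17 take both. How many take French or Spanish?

|A union B| = |A| + |B| - |A intersect B| = 19 + 49 - 17.

Final answer: 51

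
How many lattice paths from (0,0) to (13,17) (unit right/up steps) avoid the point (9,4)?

Total paths to (13,17): C(30,17) = 119759850.
Paths through (9,4): C(13,4) x C(17,13) = 1701700.
Avoiding (9,4): 119759850 - 1701700.

Final answer: 118058150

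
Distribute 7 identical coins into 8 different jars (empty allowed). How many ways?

Stars and bars: C(n+k-1, k-1) = C(14,7).

Final answer: C(14,7) = 3432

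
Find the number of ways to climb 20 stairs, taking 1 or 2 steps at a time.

Let f(n) be the number of climbs. Removing the last move (1 or 2 steps) gives f(n) = f(n-1) + f(n-2); base cases f(1)=1, f(2)=2.
Building up term by term: f(1)=1, f(2)=2, f(3)=3, f(4)=5, f(5)=8, f(6)=13, f(7)=21, f(8)=34, f(9)=55, f(10)=89, f(11)=144, f(12)=233, f(13)=377, f(14)=610, f(15)=987, f(16)=1597, f(17)=2584, f(18)=4181, f(19)=6765, f(20)=10946.

Final answer: 10946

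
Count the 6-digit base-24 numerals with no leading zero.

Leading digit: 23 options (nonzero). Other 5 digit(s): 24 options each.
Total: 23 x 24^5.

Final answer: 183140352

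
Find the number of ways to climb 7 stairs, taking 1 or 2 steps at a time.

Let f(n) be the number of climbs. Removing the last move (1 or 2 steps) gives f(n) = f(n-1) + f(n-2); base cases f(1)=1, f(2)=2.
Building up term by term: f(1)=1, f(2)=2, f(3)=3, f(4)=5, f(5)=8, f(6)=13, f(7)=21.

Final answer: 21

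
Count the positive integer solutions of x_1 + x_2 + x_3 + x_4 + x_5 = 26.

Substitute x'_i = x_i - 1 (so x'_i >= 0). Then sum x'_i = 26 - 5 = 21.
Stars and bars: C(21+5-1, 5-1) = C(25,4).

Final answer: C(25,4) = 12650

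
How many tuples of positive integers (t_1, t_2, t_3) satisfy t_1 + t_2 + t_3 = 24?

Substitute t'_i = t_i - 1 (so t'_i >= 0). Then sum t'_i = 24 - 3 = 21.
Stars and bars: C(21+3-1, 3-1) = C(23,2).

Final answer: C(23,2) = 253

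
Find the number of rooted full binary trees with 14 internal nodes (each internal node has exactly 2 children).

This is a standard Catalan-number count: the answer is C_n. Here n = 14.
C_n = (2n)!/(n!(n+1)!), so C_{14} = 28!/(14! x 15!) = C(28,14)/15 = 40116600/15.

Final answer: C_{14} = 2674440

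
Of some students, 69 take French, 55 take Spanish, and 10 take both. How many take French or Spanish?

|A union B| = |A| + |B| - |A intersect B| = 69 + 55 - 10.

Final answer: 114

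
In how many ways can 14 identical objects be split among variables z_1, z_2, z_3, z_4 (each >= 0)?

Stars and bars with 14 stars and 3 bars:
C(14+4-1, 4-1) = C(17,3).

Final answer: C(17,3) = 680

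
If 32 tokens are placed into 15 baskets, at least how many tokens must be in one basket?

By the pigeonhole principle: ceiling(32/15).

Final answer: 3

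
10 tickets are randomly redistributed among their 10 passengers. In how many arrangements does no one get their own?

D(n) = (n-1)(D(n-1) + D(n-2)), D(0)=1, D(1)=0.
D(2) = 1 x (0 + 1) = 1
D(3) = 2 x (1 + 0) = 2
D(4) = 3 x (2 + 1) = 9
D(5) = 4 x (9 + 2) = 44
D(6) = 5 x (44 + 9) = 265
D(7) = 6 x (265 + 44) = 1854
D(8) = 7 x (1854 + 265) = 14833
D(9) = 8 x (14833 + 1854) = 133496
D(10) = 9 x (D(9) + D(8)) = 9 x (133496 + 14833)

Final answer: D(10) = 1334961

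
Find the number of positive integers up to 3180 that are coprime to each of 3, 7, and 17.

|div by 3|=1060, |div by 7|=454, |div by 17|=187.
|div by 3&7|=151, |div by 3&17|=62, |div by 7&17|=26, |div by all|=8.
By inclusion-exclusion, divisible by at least one: 1060+454+187-151-62-26+8 = 1470.
Not divisible by any: 3180 - 1470.

Final answer: 1710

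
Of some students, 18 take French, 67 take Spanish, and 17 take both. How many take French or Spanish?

|A union B| = |A| + |B| - |A intersect B| = 18 + 67 - 17.

Final answer: 68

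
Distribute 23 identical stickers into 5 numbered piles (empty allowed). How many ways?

Stars and bars: C(n+k-1, k-1) = C(27,4).

Final answer: C(27,4) = 17550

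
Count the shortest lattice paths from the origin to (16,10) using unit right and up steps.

Each path has 16 right steps and 10 up steps in some order (26 steps total).
Choose which 10 of the 26 steps are up: C(26,10).

Final answer: C(26,10) = 5311735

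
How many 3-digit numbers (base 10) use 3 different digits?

First digit: 9 (not 0). Second: 9 (not first). Third: 8, etc.
Total: 9 x 9 x 8.

Final answer: 648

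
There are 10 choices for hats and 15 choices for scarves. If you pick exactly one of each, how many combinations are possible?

By the multiplication principle: 10 x 15.

Final answer: 150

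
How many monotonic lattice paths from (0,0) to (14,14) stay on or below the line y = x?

Total monotonic paths to (14,14): C(28,14) = 40116600.
A path is bad iff it touches y = x + 1; reflecting its initial segment maps bad paths bijectively onto all paths to (13,15), of which there are C(28,15) = 37442160.
Valid Dyck paths: 40116600 - 37442160.
(These counts are the Catalan numbers.)

Final answer: C_{14} = 2674440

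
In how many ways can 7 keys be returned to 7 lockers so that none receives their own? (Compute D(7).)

Derangements satisfy D(n) = (n-1)(D(n-1) + D(n-2)), starting from D(0)=1, D(1)=0.
D(2) = 1 x (0 + 1) = 1
D(3) = 2 x (1 + 0) = 2
D(4) = 3 x (2 + 1) = 9
D(5) = 4 x (9 + 2) = 44
D(6) = 5 x (44 + 9) = 265
D(7) = 6 x (D(6) + D(5)) = 6 x (265 + 44)

Final answer: D(7) = 1854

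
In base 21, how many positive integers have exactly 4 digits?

Leading digit: 20 options (nonzero). Other 3 digit(s): 21 options each.
Total: 20 x 21^3.

Final answer: 185220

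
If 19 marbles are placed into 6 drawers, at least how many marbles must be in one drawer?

By the pigeonhole principle: ceiling(19/6).

Final answer: 4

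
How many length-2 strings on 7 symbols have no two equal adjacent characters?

First character: 7 choices. Each subsequent: 6 choices (must differ from the previous one).
Total: 7 x 6^1.

Final answer: 7 x 6^{1} = 42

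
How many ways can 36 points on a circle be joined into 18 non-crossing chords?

This is a standard Catalan-number count: the answer is C_n. Here n = 36/2 = 18.
C_n = C(2n,n) - C(2n,n+1), so C_{18} = C(36,18) - C(36,19) = 9075135300 - 8597496600.

Final answer: C_{18} = 477638700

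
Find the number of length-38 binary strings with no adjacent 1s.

A valid string ends in 0 (append to any length-(n-1) valid string) or in 01 (append to any length-(n-2) valid string), so a(n) = a(n-1) + a(n-2) with a(1)=2, a(2)=3.
Building up term by term: a(1)=2, a(2)=3, a(3)=5, a(4)=8, a(5)=13, a(6)=21, a(7)=34, a(8)=55, a(9)=89, a(10)=144, a(11)=233, a(12)=377, a(13)=610, a(14)=987, a(15)=1597, a(16)=2584, a(17)=4181, a(18)=6765, a(19)=10946, a(20)=17711, a(21)=28657, a(22)=46368, a(23)=75025, a(24)=121393, a(25)=196418, a(26)=317811, a(27)=514229, a(28)=832040, a(29)=1346269, a(30)=2178309, a(31)=3524578, a(32)=5702887, a(33)=9227465, a(34)=14930352, a(35)=24157817, a(36)=39088169, a(37)=63245986, a(38)=102334155.

Final answer: 102334155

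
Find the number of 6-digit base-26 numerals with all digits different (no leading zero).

The leading digit has 25 choices (anything but zero); the next has 25 (anything but the first), then 24, and so on, one fewer each time.
Total: 25 x 25 x 24 x 23 x 22 x 21.

Final answer: 159390000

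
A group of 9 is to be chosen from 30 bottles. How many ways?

C(30,9) = 30!/(9! x 21!).

Final answer: \binom{30}{9} = 14307150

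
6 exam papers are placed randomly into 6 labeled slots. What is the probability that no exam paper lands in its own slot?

Use the recurrence D(n) = (n-1)(D(n-1) + D(n-2)) with D(0)=1, D(1)=0.
Building up: D(2)=1, D(3)=2, D(4)=9, D(5)=44, D(6)=265.
Total arrangements: 6! = 720.
Probability = D(6)/6! = 53/144.

Final answer: D(6)/6! = 265/720 = 0.368056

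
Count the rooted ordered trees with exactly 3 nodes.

This is counted by the nth Catalan number C_n. Here n = 3 - 1 = 2.
Using C_0 = 1 and C_(k+1) = C_k x 2(2k+1)/(k+2), build up term by term: C_1=1, C_2=2.

Final answer: C_{2} = 2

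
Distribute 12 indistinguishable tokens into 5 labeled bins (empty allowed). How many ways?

Stars and bars: C(n+k-1, k-1) = C(16,4).

Final answer: C(16,4) = 1820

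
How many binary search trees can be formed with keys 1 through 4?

This is counted by the nth Catalan number C_n. Here n = 4.
C_n = (2n)!/(n!(n+1)!), so C_{4} = 8!/(4! x 5!) = C(8,4)/5 = 70/5.

Final answer: C_{4} = 14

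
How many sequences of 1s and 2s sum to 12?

Condition on the final move: it is a 1-step (f(n-1) ways to get there) or a 2-step (f(n-2) ways), so f(n) = f(n-1) + f(n-2), with f(1)=1, f(2)=2.
Iterating the recurrence: f(1)=1, f(2)=2, f(3)=3, f(4)=5, f(5)=8, f(6)=13, f(7)=21, f(8)=34, f(9)=55, f(10)=89, f(11)=144, f(12)=233.

Final answer: 233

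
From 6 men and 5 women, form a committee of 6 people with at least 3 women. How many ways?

Sum over valid woman counts:
C(5,3)C(6,3) = 200
C(5,4)C(6,2) = 75
C(5,5)C(6,1) = 6
Total: 200 + 75 + 6.

Final answer: 281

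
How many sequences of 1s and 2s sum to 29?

Condition on the final move: it is a 1-step (f(n-1) ways to get there) or a 2-step (f(n-2) ways), so f(n) = f(n-1) + f(n-2), with f(1)=1, f(2)=2.
Computing successive values: f(1)=1, f(2)=2, f(3)=3, f(4)=5, f(5)=8, f(6)=13, f(7)=21, f(8)=34, f(9)=55, f(10)=89, f(11)=144, f(12)=233, f(13)=377, f(14)=610, f(15)=987, f(16)=1597, f(17)=2584, f(18)=4181, f(19)=6765, f(20)=10946, f(21)=17711, f(22)=28657, f(23)=46368, f(24)=75025, f(25)=121393, f(26)=196418, f(27)=317811, f(28)=514229, f(29)=832040.

Final answer: 832040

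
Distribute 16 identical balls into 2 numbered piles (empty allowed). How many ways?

Stars and bars: C(n+k-1, k-1) = C(17,1).

Final answer: C(17,1) = 17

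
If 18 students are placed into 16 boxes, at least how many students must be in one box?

By the pigeonhole principle: ceiling(18/16).

Final answer: 2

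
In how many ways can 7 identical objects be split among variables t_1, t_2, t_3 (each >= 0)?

Stars and bars with 7 stars and 2 bars:
C(7+3-1, 3-1) = C(9,2).

Final answer: C(9,2) = 36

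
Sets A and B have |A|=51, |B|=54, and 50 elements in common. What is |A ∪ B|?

|A union B| = |A| + |B| - |A intersect B| = 51 + 54 - 50.

Final answer: 55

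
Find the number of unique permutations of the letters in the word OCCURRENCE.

Letters (C:3, E:2, N:1, O:1, R:2, U:1). Total letters: 10.
Permutations = 10!/(3! x 2! x 2!).

Final answer: 151200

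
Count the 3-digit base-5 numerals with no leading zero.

In base 5, the leading digit has 4 choices (1..4); each of the remaining 2 digits has 5 choices.
Total: 4 x 5^2.

Final answer: 100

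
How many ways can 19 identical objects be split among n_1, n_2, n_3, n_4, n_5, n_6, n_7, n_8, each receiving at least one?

Substitute n'_i = n_i - 1 (so n'_i >= 0). Then sum n'_i = 19 - 8 = 11.
Stars and bars: C(11+8-1, 8-1) = C(18,7).

Final answer: C(18,7) = 31824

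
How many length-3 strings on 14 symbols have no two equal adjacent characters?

Let g(n) count such strings. g(1) = 14, and each valid string of length n-1 extends in 13 ways (any symbol but the last), so g(n) = 13 g(n-1).
Total: g(3) = 14 x 13^2.

Final answer: 14 x 13^{2} = 2366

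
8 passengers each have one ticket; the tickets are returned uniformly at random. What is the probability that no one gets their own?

Use the recurrence D(n) = (n-1)(D(n-1) + D(n-2)) with D(0)=1, D(1)=0.
Building up: D(2)=1, D(3)=2, D(4)=9, D(5)=44, D(6)=265, D(7)=1854, D(8)=14833.
Total arrangements: 8! = 40320.
Probability = D(8)/8! = 2119/5760.

Final answer: D(8)/8! = 14833/40320 = 0.367882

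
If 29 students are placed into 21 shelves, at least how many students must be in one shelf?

By the pigeonhole principle: ceiling(29/21).

Final answer: 2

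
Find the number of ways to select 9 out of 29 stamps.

C(29,9) = 29!/(9! x 20!).

Final answer: \binom{29}{9} = 10015005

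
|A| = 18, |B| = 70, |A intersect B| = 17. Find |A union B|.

|A union B| = |A| + |B| - |A intersect B| = 18 + 70 - 17.

Final answer: 71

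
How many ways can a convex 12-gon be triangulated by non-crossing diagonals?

This is counted by the nth Catalan number C_n. Here n = 12 - 2 = 10.
C_n = C(2n,n)/(n+1), so C_{10} = C(20,10)/11 = 184756/11.

Final answer: C_{10} = 16796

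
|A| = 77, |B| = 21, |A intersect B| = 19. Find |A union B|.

|A union B| = |A| + |B| - |A intersect B| = 77 + 21 - 19.

Final answer: 79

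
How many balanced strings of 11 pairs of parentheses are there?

This is counted by the nth Catalan number C_n. Here n = 11 (pairs).
C_n = (2n)!/(n!(n+1)!), so C_{11} = 22!/(11! x 12!) = C(22,11)/12 = 705432/12.

Final answer: C_{11} = 58786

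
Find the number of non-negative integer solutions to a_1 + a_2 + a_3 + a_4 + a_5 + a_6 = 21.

Stars and bars with 21 stars and 5 bars:
C(21+6-1, 6-1) = C(26,5).

Final answer: C(26,5) = 65780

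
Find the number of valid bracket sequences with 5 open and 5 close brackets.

This is counted by the nth Catalan number C_n. Here n = 5 (pairs).
C_n = C(2n,n)/(n+1), so C_{5} = C(10,5)/6 = 252/6.

Final answer: C_{5} = 42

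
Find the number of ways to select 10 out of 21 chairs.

C(21,10) = 21!/(10! x 11!).

Final answer: \binom{21}{10} = 352716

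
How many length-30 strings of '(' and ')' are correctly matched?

This is counted by the nth Catalan number C_n. Here n = 15 (pairs).
C_n = C(2n,n) - C(2n,n+1), so C_{15} = C(30,15) - C(30,16) = 155117520 - 145422675.

Final answer: C_{15} = 9694845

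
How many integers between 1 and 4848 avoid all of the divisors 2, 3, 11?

|div by 2|=2424, |div by 3|=1616, |div by 11|=440.
|div by 2&3|=808, |div by 2&11|=220, |div by 3&11|=146, |div by all|=73.
By inclusion-exclusion, divisible by at least one: 2424+1616+440-808-220-146+73 = 3379.
Not divisible by any: 4848 - 3379.

Final answer: 1469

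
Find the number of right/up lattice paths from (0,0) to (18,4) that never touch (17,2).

Total paths to (18,4): C(22,4) = 7315.
Paths through (17,2): C(19,2) x C(3,2) = 513.
Avoiding (17,2): 7315 - 513.

Final answer: 6802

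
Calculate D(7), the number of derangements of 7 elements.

Use the recurrence D(n) = (n-1)(D(n-1) + D(n-2)) with D(0)=1, D(1)=0.
Building up: D(2)=1, D(3)=2, D(4)=9, D(5)=44, D(6)=265.
D(7) = 6 x (D(6) + D(5)) = 6 x (265 + 44).

Final answer: D(7) = 1854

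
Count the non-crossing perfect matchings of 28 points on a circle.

This is a standard Catalan-number count: the answer is C_n. Here n = 28/2 = 14.
C_n = C(2n,n)/(n+1), so C_{14} = C(28,14)/15 = 40116600/15.

Final answer: C_{14} = 2674440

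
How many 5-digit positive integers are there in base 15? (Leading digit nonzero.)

Leading digit: 14 options (nonzero). Other 4 digit(s): 15 options each.
Total: 14 x 15^4.

Final answer: 708750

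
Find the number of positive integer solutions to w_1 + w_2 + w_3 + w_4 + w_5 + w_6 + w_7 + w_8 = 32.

Substitute w'_i = w_i - 1 (so w'_i >= 0). Then sum w'_i = 32 - 8 = 24.
Stars and bars: C(24+8-1, 8-1) = C(31,7).

Final answer: C(31,7) = 2629575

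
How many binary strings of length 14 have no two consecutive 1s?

A valid string ends in 0 (append to any length-(n-1) valid string) or in 01 (append to any length-(n-2) valid string), so a(n) = a(n-1) + a(n-2) with a(1)=2, a(2)=3.
Computing successive values: a(1)=2, a(2)=3, a(3)=5, a(4)=8, a(5)=13, a(6)=21, a(7)=34, a(8)=55, a(9)=89, a(10)=144, a(11)=233, a(12)=377, a(13)=610, a(14)=987.

Final answer: 987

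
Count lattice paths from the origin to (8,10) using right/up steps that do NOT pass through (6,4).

Total paths to (8,10): C(18,10) = 43758.
Paths through (6,4): C(10,4) x C(8,6) = 5880.
Avoiding (6,4): 43758 - 5880.

Final answer: 37878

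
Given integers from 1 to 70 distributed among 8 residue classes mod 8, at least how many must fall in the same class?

By pigeonhole with 70 objects and 8 categories: ceiling(70/8).

Final answer: 9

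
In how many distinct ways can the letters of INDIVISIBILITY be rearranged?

Letters (B:1, D:1, I:6, L:1, N:1, S:1, T:1, V:1, Y:1). Total letters: 14.
Permutations = 14!/(6!).

Final answer: 121080960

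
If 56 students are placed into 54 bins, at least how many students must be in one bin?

By the pigeonhole principle: ceiling(56/54).

Final answer: 2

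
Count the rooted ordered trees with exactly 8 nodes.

This is counted by the nth Catalan number C_n. Here n = 8 - 1 = 7.
C_n = C(2n,n)/(n+1), so C_{7} = C(14,7)/8 = 3432/8.

Final answer: C_{7} = 429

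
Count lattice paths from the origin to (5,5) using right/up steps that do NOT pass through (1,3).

Total paths to (5,5): C(10,5) = 252.
Paths through (1,3): C(4,3) x C(6,2) = 60.
Avoiding (1,3): 252 - 60.

Final answer: 192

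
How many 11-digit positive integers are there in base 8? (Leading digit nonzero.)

In base 8, the leading digit has 7 choices (1..7); each of the remaining 10 digits has 8 choices.
Total: 7 x 8^10.

Final answer: 7516192768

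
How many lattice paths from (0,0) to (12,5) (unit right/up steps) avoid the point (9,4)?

Total paths to (12,5): C(17,5) = 6188.
Paths through (9,4): C(13,4) x C(4,1) = 2860.
Avoiding (9,4): 6188 - 2860.

Final answer: 3328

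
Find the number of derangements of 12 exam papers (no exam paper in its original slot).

Use the recurrence D(n) = (n-1)(D(n-1) + D(n-2)) with D(0)=1, D(1)=0.
D(2) = 1 x (0 + 1) = 1
D(3) = 2 x (1 + 0) = 2
D(4) = 3 x (2 + 1) = 9
D(5) = 4 x (9 + 2) = 44
D(6) = 5 x (44 + 9) = 265
D(7) = 6 x (265 + 44) = 1854
D(8) = 7 x (1854 + 265) = 14833
D(9) = 8 x (14833 + 1854) = 133496
D(10) = 9 x (133496 + 14833) = 1334961
D(11) = 10 x (1334961 + 133496) = 14684570
D(12) = 11 x (D(11) + D(10)) = 11 x (14684570 + 1334961)

Final answer: D(12) = 176214841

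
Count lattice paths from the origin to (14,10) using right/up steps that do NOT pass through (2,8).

Total paths to (14,10): C(24,10) = 1961256.
Paths through (2,8): C(10,8) x C(14,2) = 4095.
Avoiding (2,8): 1961256 - 4095.

Final answer: 1957161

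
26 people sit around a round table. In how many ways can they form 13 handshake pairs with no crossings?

This is counted by the nth Catalan number C_n. Here n = 26/2 = 13.
C_n = C(2n,n)/(n+1), so C_{13} = C(26,13)/14 = 10400600/14.

Final answer: C_{13} = 742900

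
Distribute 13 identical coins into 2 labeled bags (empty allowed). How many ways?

Stars and bars: C(n+k-1, k-1) = C(14,1).

Final answer: C(14,1) = 14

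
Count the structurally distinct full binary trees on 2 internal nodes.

The structures are counted by the Catalan number C_n. Here n = 2.
C_n = C(2n,n)/(n+1), so C_{2} = C(4,2)/3 = 6/3.

Final answer: C_{2} = 2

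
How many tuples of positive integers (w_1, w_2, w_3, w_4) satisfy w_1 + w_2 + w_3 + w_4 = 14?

Substitute w'_i = w_i - 1 (so w'_i >= 0). Then sum w'_i = 14 - 4 = 10.
Stars and bars: C(10+4-1, 4-1) = C(13,3).

Final answer: C(13,3) = 286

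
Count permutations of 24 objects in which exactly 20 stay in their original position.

Choose which 20 elements are fixed: C(24,20) = 10626.
Derange the remaining 4 using D(j) = (j-1)(D(j-1) + D(j-2)), D(0)=1, D(1)=0: D(2)=1, D(3)=2, D(4)=9.
Total: 10626 x 9.

Final answer: C(24,20) D(4) = 95634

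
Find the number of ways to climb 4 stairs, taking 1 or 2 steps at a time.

Condition on the final move: it is a 1-step (f(n-1) ways to get there) or a 2-step (f(n-2) ways), so f(n) = f(n-1) + f(n-2), with f(1)=1, f(2)=2.
Building up term by term: f(1)=1, f(2)=2, f(3)=3, f(4)=5.

Final answer: 5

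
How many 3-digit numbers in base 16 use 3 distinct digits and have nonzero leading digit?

First digit: 15 (nonzero). Second: 15 (not first). Third: 14, etc.
Total: 15 x 15 x 14.

Final answer: 3150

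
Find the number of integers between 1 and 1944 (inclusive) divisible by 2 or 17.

Multiples of 2: 972. Multiples of 17: 114. Of both (lcm=34): 57.
By inclusion-exclusion: 972 + 114 - 57.

Final answer: 1029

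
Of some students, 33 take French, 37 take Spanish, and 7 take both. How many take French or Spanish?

|A union B| = |A| + |B| - |A intersect B| = 33 + 37 - 7.

Final answer: 63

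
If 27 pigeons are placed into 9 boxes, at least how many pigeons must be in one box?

By the pigeonhole principle: ceiling(27/9).

Final answer: 3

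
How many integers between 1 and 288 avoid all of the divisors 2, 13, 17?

|div by 2|=144, |div by 13|=22, |div by 17|=16.
|div by 2&13|=11, |div by 2&17|=8, |div by 13&17|=1, |div by all|=0.
By inclusion-exclusion, divisible by at least one: 144+22+16-11-8-1+0 = 162.
Not divisible by any: 288 - 162.

Final answer: 126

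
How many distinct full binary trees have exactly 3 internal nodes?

This is a standard Catalan-number count: the answer is C_n. Here n = 3.
C_n = (2n)!/(n!(n+1)!), so C_{3} = 6!/(3! x 4!) = C(6,3)/4 = 20/4.

Final answer: C_{3} = 5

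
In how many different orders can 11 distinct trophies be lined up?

The number of ways to arrange 11 distinct objects is 11!.

Final answer: 11! = 39916800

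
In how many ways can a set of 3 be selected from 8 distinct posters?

C(8,3) = 8!/(3! x 5!).

Final answer: \binom{8}{3} = 56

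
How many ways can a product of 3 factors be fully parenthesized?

This is a standard Catalan-number count: the answer is C_n. Here n = 3 - 1 = 2.
C_n = (2n)!/(n!(n+1)!), so C_{2} = 4!/(2! x 3!) = C(4,2)/3 = 6/3.

Final answer: C_{2} = 2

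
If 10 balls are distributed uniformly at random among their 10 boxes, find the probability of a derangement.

Use the recurrence D(n) = (n-1)(D(n-1) + D(n-2)) with D(0)=1, D(1)=0.
Building up: D(2)=1, D(3)=2, D(4)=9, D(5)=44, D(6)=265, D(7)=1854, D(8)=14833, D(9)=133496, D(10)=1334961.
Total arrangements: 10! = 3628800.
Probability = D(10)/10! = 16481/44800.

Final answer: D(10)/10! = 1334961/3628800 = 0.367879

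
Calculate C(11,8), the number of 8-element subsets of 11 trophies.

C(11,8) = 11!/(8! x (11-8)!).

Final answer: C(11,8) = 165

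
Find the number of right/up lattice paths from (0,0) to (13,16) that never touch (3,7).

Total paths to (13,16): C(29,16) = 67863915.
Paths through (3,7): C(10,7) x C(19,9) = 11085360.
Avoiding (3,7): 67863915 - 11085360.

Final answer: 56778555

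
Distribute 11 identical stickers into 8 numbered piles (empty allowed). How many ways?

Stars and bars: C(n+k-1, k-1) = C(18,7).

Final answer: C(18,7) = 31824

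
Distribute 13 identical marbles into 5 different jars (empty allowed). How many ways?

Stars and bars: C(n+k-1, k-1) = C(17,4).

Final answer: C(17,4) = 2380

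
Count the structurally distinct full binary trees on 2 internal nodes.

The structures are counted by the Catalan number C_n. Here n = 2.
C_n = (2n)!/(n!(n+1)!), so C_{2} = 4!/(2! x 3!) = C(4,2)/3 = 6/3.

Final answer: C_{2} = 2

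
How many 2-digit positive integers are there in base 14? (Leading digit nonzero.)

In base 14, the leading digit has 13 choices (1..13); each of the remaining 1 digits has 14 choices.
Total: 13 x 14^1.

Final answer: 182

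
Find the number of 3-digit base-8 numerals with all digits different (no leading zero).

The leading digit has 7 choices (anything but zero); the next has 7 (anything but the first), then 6, and so on, one fewer each time.
Total: 7 x 7 x 6.

Final answer: 294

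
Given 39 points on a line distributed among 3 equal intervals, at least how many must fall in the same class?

By pigeonhole with 39 objects and 3 categories: ceiling(39/3).

Final answer: 13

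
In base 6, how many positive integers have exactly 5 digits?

Leading digit: 5 options (nonzero). Other 4 digit(s): 6 options each.
Total: 5 x 6^4.

Final answer: 6480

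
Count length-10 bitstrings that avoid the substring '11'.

Let a(n) count valid strings. If the last bit is 0 the prefix is any valid string of length n-1; if it is 1 the string must end in 01 with a valid prefix of length n-2. So a(n) = a(n-1) + a(n-2), a(1)=2, a(2)=3.
Computing successive values: a(1)=2, a(2)=3, a(3)=5, a(4)=8, a(5)=13, a(6)=21, a(7)=34, a(8)=55, a(9)=89, a(10)=144.

Final answer: 144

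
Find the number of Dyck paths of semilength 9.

Total monotonic paths to (9,9): C(18,9) = 48620.
A path is bad iff it touches y = x + 1; reflecting its initial segment maps bad paths bijectively onto all paths to (8,10), of which there are C(18,10) = 43758.
Valid Dyck paths: 48620 - 43758.
(Equivalently, C_{9} = C(18,9)/10 = 48620/10.)

Final answer: C_{9} = 4862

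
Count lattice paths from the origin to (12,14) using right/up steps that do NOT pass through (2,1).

Total paths to (12,14): C(26,14) = 9657700.
Paths through (2,1): C(3,1) x C(23,13) = 3432198.
Avoiding (2,1): 9657700 - 3432198.

Final answer: 6225502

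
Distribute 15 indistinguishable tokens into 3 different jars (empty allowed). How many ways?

Stars and bars: C(n+k-1, k-1) = C(17,2).

Final answer: C(17,2) = 136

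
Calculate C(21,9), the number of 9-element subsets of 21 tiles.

C(21,9) = 21!/(9! x 12!).

Final answer: \binom{21}{9} = 293930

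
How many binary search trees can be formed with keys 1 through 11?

This is counted by the nth Catalan number C_n. Here n = 11.
Using C_0 = 1 and C_(k+1) = C_k x 2(2k+1)/(k+2), build up term by term: C_1=1, C_2=2, C_3=5, C_4=14, C_5=42, C_6=132, C_7=429, C_8=1430, C_9=4862, C_10=16796, C_11=58786.

Final answer: C_{11} = 58786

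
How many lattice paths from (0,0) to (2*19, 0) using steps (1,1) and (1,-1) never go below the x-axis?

Total monotonic paths to (19,19): C(38,19) = 35345263800.
Paths that cross above y=x (reflection bijection): C(38,20) = 33578000610.
Valid Dyck paths: 35345263800 - 33578000610.
(These counts are the Catalan numbers.)

Final answer: C_{19} = 1767263190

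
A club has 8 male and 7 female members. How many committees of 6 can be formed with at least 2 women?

Sum over valid woman counts:
C(7,2)C(8,4) = 1470
C(7,3)C(8,3) = 1960
C(7,4)C(8,2) = 980
C(7,5)C(8,1) = 168
C(7,6)C(8,0) = 7
Total: 1470 + 1960 + 980 + 168 + 7.

Final answer: 4585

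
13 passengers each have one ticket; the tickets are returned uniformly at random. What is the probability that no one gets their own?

Use the recurrence D(n) = (n-1)(D(n-1) + D(n-2)) with D(0)=1, D(1)=0.
Building up: D(2)=1, D(3)=2, D(4)=9, D(5)=44, D(6)=265, D(7)=1854, D(8)=14833, D(9)=133496, D(10)=1334961, D(11)=14684570, D(12)=176214841, D(13)=2290792932.
Total arrangements: 13! = 6227020800.
Probability = D(13)/13! = 63633137/172972800.

Final answer: D(13)/13! = 2290792932/6227020800 = 0.367879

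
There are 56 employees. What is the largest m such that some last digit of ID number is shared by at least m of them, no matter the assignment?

There are 10 possible values for last digit of ID number. With 56 employees and 10 categories, by pigeonhole: ceiling(56/10).

Final answer: 6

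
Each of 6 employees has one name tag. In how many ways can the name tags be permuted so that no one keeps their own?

Use the recurrence D(n) = (n-1)(D(n-1) + D(n-2)) with D(0)=1, D(1)=0.
D(2) = 1 x (0 + 1) = 1
D(3) = 2 x (1 + 0) = 2
D(4) = 3 x (2 + 1) = 9
D(5) = 4 x (9 + 2) = 44
D(6) = 5 x (D(5) + D(4)) = 5 x (44 + 9)

Final answer: D(6) = 265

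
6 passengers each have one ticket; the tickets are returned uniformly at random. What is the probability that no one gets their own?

D(n) = (n-1)(D(n-1) + D(n-2)), D(0)=1, D(1)=0.
Building up: D(2)=1, D(3)=2, D(4)=9, D(5)=44, D(6)=265.
Total arrangements: 6! = 720.
Probability = D(6)/6! = 53/144.

Final answer: D(6)/6! = 265/720 = 0.368056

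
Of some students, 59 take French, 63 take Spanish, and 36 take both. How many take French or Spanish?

|A union B| = |A| + |B| - |A intersect B| = 59 + 63 - 36.

Final answer: 86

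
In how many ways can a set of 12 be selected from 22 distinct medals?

C(22,12) = 22!/(12! x 10!).

Final answer: \binom{22}{12} = 646646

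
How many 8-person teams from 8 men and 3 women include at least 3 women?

Sum over valid woman counts:
C(3,3)C(8,5).

Final answer: 56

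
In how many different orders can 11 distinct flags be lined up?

The number of ways to arrange 11 distinct objects is 11!.

Final answer: 11! = 39916800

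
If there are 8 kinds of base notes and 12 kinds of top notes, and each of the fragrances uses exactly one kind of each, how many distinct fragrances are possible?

By the multiplication principle: 8 x 12.

Final answer: 96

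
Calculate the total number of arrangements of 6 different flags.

The number of ways to arrange 6 distinct objects is 6!.

Final answer: 6! = 720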